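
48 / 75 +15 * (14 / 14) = 391 / 25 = 15.64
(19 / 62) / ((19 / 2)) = 1 / 31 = 0.03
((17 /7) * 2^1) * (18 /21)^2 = 1224 /343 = 3.57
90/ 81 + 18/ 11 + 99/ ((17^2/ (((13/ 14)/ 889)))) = 978482581/ 356092506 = 2.75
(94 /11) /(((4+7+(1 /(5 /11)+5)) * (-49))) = -470 /49049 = -0.01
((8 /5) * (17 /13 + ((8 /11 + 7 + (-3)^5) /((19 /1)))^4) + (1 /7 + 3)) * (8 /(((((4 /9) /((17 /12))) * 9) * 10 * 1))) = 55526183531483947 /5208921247530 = 10659.82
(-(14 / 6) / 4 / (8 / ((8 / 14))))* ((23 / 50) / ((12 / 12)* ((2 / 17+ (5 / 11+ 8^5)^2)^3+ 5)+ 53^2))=-0.00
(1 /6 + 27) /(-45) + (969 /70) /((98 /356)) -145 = -1765469 /18522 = -95.32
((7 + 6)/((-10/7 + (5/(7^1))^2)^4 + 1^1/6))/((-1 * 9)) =-149884826/91105653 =-1.65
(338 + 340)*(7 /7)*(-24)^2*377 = 147229056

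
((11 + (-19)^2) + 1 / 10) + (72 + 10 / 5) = 4461 / 10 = 446.10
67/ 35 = 1.91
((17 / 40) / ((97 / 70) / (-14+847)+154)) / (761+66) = 99127 / 29705300796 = 0.00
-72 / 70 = -36 / 35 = -1.03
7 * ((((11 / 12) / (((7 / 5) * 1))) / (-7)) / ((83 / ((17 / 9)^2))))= -15895 / 564732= -0.03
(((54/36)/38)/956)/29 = 3/2107024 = 0.00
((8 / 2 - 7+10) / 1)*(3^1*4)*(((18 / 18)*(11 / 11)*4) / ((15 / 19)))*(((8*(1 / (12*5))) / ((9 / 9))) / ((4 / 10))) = 2128 / 15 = 141.87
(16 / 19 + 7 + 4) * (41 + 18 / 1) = 13275 / 19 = 698.68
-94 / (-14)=47 / 7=6.71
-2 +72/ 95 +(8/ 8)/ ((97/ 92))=-0.29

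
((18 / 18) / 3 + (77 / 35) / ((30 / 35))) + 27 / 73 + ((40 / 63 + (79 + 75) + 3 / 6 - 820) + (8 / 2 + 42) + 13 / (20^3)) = -22648919413 / 36792000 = -615.59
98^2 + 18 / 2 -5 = 9608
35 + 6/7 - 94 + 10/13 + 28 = -2673/91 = -29.37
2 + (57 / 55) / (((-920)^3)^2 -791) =66699050147839913047 / 33349525073919956495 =2.00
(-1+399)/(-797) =-398/797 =-0.50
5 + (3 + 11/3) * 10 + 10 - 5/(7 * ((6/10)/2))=555/7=79.29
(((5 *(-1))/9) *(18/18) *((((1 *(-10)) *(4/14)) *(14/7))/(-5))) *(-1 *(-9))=-40/7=-5.71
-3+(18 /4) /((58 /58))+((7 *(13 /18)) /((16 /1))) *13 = 1615 /288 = 5.61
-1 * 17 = -17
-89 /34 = -2.62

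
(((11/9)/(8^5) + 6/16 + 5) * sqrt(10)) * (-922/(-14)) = 730760143 * sqrt(10)/2064384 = 1119.40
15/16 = 0.94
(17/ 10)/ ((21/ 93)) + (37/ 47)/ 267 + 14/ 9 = 23947079/ 2635290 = 9.09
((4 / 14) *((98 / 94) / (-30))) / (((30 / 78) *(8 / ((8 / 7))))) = -13 / 3525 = -0.00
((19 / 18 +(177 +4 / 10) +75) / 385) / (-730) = -22811 / 25294500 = -0.00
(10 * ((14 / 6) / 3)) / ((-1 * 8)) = -35 / 36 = -0.97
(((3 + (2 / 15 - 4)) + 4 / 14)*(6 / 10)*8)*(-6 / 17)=2928 / 2975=0.98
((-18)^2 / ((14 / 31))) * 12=8609.14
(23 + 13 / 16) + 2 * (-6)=189 / 16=11.81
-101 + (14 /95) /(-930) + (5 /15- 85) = -2733944 /14725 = -185.67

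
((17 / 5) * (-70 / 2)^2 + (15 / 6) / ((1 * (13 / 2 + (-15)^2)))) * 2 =3856800 / 463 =8330.02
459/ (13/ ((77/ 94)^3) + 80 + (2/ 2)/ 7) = 209548647/ 47385451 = 4.42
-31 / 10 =-3.10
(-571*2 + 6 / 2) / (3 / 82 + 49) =-93398 / 4021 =-23.23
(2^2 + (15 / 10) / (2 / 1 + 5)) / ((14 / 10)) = 295 / 98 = 3.01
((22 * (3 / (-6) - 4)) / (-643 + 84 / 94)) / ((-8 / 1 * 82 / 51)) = -237303 / 19797424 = -0.01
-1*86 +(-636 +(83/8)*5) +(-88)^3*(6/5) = -32737461/40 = -818436.52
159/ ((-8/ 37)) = -735.38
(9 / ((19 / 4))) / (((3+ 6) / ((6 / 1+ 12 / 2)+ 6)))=72 / 19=3.79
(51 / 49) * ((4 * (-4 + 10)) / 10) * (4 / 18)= 136 / 245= 0.56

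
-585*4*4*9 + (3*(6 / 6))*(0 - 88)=-84504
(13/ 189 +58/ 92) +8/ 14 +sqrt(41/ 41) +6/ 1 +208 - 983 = -6665945/ 8694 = -766.73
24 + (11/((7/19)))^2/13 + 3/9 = 177544/1911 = 92.91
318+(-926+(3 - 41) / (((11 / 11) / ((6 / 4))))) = -665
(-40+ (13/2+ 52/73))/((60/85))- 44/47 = -3901901/82344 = -47.39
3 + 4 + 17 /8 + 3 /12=75 /8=9.38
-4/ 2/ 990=-1/ 495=-0.00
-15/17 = -0.88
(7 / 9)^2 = 49 / 81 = 0.60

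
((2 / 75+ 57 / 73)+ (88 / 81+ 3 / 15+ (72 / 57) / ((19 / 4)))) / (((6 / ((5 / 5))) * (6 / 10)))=62966126 / 96056685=0.66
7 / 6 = 1.17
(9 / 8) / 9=0.12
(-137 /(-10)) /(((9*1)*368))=137 /33120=0.00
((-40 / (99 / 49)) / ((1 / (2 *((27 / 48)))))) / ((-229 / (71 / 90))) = 0.08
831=831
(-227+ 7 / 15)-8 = -3518 / 15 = -234.53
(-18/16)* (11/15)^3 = -0.44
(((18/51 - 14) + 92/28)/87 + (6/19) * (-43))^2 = 806703959889/4299293761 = 187.64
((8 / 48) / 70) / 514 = 1 / 215880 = 0.00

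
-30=-30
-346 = -346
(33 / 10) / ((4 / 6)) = 4.95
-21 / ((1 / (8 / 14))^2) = -48 / 7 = -6.86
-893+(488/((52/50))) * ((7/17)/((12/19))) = -587.08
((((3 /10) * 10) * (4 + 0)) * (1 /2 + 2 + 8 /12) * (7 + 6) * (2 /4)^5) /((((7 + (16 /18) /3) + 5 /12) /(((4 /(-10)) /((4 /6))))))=-20007 /16660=-1.20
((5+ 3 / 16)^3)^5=61118316854865828343112727707 / 1152921504606846976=53011689530.16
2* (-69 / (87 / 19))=-874 / 29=-30.14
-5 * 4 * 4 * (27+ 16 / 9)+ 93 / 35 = -724363 / 315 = -2299.57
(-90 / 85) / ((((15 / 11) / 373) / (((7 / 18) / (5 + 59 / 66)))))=-19.11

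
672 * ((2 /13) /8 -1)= -659.08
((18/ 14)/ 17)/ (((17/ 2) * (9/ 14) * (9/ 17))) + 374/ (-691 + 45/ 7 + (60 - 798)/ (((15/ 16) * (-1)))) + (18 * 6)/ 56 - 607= -1156804591/ 1923516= -601.40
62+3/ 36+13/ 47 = 35171/ 564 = 62.36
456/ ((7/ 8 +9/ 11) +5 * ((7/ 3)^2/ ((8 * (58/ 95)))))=20946816/ 333803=62.75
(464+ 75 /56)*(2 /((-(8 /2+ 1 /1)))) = -26059 /140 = -186.14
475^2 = 225625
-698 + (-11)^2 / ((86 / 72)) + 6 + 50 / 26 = -329125 / 559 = -588.77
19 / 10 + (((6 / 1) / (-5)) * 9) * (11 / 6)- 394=-4119 / 10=-411.90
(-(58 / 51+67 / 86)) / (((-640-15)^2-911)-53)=-8405 / 1877475546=-0.00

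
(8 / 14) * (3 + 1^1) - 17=-103 / 7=-14.71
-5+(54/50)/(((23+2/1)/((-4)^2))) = -2693/625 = -4.31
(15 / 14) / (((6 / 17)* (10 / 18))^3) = 142.13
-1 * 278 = -278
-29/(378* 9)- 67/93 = -76877/105462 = -0.73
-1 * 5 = -5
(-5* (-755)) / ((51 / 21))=26425 / 17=1554.41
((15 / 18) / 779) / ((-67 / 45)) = -75 / 104386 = -0.00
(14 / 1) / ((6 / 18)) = 42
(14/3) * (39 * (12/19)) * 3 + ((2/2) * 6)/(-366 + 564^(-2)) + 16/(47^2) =1684990164358424/4886395399085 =344.83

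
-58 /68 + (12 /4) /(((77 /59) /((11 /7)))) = 2.76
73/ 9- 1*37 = -260/ 9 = -28.89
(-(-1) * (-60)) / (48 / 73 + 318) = -730 / 3877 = -0.19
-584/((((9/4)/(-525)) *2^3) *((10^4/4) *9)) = 511/675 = 0.76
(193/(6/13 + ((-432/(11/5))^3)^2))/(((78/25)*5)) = 1709556365/7921676620136511776196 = 0.00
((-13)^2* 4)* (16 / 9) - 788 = 3724 / 9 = 413.78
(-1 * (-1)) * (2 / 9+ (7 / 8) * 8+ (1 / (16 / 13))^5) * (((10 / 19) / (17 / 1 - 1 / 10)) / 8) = 137498225 / 4661968896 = 0.03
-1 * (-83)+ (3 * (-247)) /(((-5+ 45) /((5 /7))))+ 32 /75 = 294817 /4200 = 70.19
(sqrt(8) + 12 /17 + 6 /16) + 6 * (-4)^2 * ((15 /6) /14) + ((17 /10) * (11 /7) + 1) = 2 * sqrt(2) + 104221 /4760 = 24.72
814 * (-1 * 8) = -6512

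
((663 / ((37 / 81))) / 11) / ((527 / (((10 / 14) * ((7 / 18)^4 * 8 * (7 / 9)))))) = 156065 / 6131862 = 0.03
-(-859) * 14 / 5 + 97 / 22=265057 / 110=2409.61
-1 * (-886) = 886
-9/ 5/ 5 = -9/ 25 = -0.36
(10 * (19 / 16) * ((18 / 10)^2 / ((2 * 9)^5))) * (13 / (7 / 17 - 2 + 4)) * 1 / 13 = 0.00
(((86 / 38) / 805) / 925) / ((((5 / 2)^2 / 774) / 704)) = 93722112 / 353696875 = 0.26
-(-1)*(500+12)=512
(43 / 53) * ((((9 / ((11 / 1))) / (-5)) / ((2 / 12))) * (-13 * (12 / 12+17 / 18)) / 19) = 1.06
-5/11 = -0.45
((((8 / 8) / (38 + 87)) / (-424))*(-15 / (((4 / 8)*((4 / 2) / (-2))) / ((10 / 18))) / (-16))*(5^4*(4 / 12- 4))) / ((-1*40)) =275 / 244224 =0.00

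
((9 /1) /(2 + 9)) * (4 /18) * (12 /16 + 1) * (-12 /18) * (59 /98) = -59 /462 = -0.13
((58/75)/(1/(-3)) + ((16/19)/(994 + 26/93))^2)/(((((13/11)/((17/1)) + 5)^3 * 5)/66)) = -402425522214316504453/1712079498875443758000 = -0.24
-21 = -21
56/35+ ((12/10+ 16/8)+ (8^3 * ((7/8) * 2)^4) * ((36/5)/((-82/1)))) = -85452/205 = -416.84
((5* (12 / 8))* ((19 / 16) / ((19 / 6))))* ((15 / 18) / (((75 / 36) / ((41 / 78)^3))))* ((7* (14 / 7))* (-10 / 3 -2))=-482447 / 39546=-12.20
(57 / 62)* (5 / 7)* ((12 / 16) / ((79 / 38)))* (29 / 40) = 94221 / 548576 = 0.17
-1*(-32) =32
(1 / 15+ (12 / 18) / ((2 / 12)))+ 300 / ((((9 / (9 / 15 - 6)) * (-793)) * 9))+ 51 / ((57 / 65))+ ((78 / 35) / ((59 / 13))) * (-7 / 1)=784223144 / 13334295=58.81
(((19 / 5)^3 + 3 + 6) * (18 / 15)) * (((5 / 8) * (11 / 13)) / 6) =10978 / 1625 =6.76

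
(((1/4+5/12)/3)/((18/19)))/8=19/648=0.03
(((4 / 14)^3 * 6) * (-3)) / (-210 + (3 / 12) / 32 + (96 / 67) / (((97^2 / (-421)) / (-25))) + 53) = 11619588096 / 4300745660155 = 0.00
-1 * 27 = -27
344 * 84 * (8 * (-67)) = -15488256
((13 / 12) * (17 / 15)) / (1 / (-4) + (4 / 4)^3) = 221 / 135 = 1.64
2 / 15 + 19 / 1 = 287 / 15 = 19.13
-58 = -58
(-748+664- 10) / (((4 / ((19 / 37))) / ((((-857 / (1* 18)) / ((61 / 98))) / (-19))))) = -1973671 / 40626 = -48.58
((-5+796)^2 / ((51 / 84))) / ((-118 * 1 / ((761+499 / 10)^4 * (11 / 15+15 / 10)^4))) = -277131236327800457436236151 / 2950000000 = -93942791975525578.79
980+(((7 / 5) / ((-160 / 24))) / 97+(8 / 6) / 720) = 980.00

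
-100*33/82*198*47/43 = -15354900/1763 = -8709.53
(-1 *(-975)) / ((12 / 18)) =2925 / 2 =1462.50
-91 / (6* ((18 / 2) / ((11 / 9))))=-1001 / 486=-2.06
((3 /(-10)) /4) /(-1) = 3 /40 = 0.08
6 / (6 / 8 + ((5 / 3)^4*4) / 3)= 5832 / 10729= 0.54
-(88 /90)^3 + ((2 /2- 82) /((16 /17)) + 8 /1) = -115178069 /1458000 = -79.00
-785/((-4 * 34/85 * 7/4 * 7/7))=3925/14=280.36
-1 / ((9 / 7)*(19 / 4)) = -28 / 171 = -0.16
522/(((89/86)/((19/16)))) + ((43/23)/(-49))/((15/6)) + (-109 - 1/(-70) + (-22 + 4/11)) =10334765687/22066660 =468.34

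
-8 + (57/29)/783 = -60533/7569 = -8.00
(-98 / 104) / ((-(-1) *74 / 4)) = -0.05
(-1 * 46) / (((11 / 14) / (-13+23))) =-6440 / 11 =-585.45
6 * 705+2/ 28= 59221/ 14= 4230.07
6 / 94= 3 / 47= 0.06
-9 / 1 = -9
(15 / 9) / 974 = 5 / 2922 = 0.00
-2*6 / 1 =-12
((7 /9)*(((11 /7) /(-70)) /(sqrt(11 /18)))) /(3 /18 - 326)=sqrt(22) /68425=0.00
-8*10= -80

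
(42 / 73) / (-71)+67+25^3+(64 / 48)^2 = 732067274 / 46647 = 15693.77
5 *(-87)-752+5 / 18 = -21361 / 18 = -1186.72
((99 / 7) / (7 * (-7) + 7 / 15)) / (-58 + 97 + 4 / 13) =-1485 / 200312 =-0.01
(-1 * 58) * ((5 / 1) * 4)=-1160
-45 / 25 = -9 / 5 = -1.80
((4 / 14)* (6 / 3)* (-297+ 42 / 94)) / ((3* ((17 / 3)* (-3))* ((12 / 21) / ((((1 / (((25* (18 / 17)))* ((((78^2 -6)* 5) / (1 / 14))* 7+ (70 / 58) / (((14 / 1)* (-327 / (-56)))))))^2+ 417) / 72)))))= 3538556022203934358330072499 / 105072748092708580800000000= 33.68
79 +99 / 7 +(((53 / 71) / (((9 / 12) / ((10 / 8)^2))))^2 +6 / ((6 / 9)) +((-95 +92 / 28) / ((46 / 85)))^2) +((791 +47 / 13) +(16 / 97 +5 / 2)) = 702861017384841277 / 23727174713424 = 29622.62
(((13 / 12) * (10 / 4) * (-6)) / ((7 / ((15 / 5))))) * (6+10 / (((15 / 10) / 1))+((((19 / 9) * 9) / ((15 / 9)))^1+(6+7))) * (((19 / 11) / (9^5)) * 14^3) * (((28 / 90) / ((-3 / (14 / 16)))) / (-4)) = -82433533 / 175375530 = -0.47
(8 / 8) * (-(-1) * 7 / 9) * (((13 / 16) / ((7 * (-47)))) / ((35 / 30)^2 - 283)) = 13 / 1906132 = 0.00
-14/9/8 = -7/36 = -0.19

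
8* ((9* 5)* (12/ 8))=540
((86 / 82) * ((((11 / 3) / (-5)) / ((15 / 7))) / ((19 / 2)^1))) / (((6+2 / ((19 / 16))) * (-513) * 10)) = 3311 / 3454670250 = 0.00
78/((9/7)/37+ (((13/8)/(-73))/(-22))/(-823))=213614008608/95161769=2244.75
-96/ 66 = -1.45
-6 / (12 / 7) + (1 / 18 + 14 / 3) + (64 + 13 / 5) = 3052 / 45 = 67.82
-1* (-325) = 325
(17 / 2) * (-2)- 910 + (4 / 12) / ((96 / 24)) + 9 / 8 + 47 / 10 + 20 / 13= -1434503 / 1560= -919.55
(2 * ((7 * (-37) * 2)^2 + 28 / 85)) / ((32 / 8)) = 11403784 / 85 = 134162.16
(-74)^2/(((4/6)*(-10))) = -4107/5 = -821.40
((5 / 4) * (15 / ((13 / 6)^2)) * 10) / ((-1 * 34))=-3375 / 2873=-1.17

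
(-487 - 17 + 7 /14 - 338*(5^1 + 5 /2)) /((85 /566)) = -1719791 /85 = -20232.84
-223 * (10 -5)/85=-223/17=-13.12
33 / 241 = 0.14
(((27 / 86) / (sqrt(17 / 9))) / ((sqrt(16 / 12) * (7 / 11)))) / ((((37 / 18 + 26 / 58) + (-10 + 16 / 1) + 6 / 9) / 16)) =1860408 * sqrt(51) / 24495079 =0.54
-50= -50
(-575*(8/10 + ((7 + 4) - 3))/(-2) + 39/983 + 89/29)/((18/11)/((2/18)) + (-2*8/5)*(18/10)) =9929057600/35149131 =282.48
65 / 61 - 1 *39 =-2314 / 61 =-37.93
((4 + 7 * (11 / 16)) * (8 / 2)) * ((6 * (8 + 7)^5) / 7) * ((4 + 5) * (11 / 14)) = 31800346875 / 196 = 162246667.73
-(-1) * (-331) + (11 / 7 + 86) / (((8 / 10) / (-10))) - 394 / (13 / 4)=-1546.87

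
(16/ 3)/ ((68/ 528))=41.41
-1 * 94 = -94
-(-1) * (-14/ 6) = -7/ 3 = -2.33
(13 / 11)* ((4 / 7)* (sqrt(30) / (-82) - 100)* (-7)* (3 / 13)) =6* sqrt(30) / 451 + 1200 / 11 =109.16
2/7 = 0.29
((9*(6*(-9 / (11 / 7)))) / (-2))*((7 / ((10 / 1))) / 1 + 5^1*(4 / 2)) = 182007 / 110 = 1654.61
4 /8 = 1 /2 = 0.50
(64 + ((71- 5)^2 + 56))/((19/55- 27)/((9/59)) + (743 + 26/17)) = 37665540/4794817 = 7.86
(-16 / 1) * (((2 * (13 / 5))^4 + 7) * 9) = -106295.27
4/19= 0.21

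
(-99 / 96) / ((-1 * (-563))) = -33 / 18016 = -0.00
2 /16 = 1 /8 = 0.12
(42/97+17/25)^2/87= 7284601/511614375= 0.01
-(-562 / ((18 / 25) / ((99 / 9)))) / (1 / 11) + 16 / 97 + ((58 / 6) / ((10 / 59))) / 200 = 164905635901 / 1746000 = 94447.67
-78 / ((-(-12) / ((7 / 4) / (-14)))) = 13 / 16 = 0.81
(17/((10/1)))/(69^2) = 17/47610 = 0.00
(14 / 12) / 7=1 / 6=0.17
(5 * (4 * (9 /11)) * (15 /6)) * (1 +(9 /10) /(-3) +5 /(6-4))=1440 /11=130.91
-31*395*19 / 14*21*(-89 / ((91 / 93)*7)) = 5777056305 / 1274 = 4534581.09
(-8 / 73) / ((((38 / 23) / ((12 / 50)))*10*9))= -92 / 520125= -0.00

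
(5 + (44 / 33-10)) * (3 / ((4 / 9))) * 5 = -495 / 4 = -123.75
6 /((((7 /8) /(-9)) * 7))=-432 /49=-8.82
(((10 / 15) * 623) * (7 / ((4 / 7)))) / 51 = 30527 / 306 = 99.76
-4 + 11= 7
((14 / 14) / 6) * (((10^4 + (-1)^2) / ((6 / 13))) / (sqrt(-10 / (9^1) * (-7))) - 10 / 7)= -5 / 21 + 130013 * sqrt(70) / 840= 1294.72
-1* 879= -879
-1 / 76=-0.01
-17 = -17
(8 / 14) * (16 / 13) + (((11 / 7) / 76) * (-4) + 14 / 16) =20687 / 13832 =1.50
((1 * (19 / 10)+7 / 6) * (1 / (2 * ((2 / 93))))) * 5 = 713 / 2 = 356.50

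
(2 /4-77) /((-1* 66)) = 51 /44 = 1.16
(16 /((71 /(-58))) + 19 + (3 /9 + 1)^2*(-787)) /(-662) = 2.10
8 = 8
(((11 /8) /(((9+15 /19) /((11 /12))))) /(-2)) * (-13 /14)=29887 /499968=0.06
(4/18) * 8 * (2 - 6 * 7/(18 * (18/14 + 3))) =1048/405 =2.59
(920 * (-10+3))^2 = 41473600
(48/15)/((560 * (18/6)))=1/525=0.00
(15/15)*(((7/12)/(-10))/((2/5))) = -7/48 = -0.15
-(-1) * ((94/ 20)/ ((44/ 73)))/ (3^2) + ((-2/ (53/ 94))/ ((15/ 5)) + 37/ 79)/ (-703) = 10110853771/ 11656105560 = 0.87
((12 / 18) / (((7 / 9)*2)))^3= 27 / 343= 0.08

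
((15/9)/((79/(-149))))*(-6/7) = 1490/553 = 2.69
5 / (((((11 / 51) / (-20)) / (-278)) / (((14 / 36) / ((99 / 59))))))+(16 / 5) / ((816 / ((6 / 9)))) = 8295312226 / 277695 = 29872.03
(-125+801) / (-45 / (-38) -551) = -25688 / 20893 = -1.23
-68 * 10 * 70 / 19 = -47600 / 19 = -2505.26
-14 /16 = -7 /8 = -0.88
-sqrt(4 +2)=-sqrt(6)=-2.45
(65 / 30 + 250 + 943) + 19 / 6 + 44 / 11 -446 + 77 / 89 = 202172 / 267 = 757.20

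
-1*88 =-88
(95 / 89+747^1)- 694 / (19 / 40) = -1205658 / 1691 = -712.99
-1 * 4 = -4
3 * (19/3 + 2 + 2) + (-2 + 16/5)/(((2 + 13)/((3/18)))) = 2326/75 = 31.01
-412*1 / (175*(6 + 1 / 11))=-4532 / 11725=-0.39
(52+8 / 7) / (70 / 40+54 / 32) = 5952 / 385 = 15.46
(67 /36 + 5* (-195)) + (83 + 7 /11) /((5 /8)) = -839.32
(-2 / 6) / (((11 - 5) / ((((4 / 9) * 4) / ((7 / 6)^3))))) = -64 / 1029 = -0.06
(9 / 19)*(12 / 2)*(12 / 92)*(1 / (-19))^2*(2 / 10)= 162 / 788785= 0.00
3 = 3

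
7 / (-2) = -7 / 2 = -3.50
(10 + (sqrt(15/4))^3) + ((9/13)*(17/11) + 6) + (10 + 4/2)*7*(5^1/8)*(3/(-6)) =-5251/572 + 15*sqrt(15)/8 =-1.92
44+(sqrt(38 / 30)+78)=sqrt(285) / 15+122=123.13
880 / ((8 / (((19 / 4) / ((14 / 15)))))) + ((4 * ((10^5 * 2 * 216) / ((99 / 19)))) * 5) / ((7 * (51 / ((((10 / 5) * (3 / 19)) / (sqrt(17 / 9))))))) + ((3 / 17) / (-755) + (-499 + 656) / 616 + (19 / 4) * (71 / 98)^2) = 3051242374057 / 5423762960 + 576000000 * sqrt(17) / 22253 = 107285.66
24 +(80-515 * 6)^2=9060124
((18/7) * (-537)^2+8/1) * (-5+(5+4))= 20762792/7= 2966113.14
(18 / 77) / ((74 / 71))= 639 / 2849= 0.22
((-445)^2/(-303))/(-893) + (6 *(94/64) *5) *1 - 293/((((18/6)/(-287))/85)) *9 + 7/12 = 92833491903119/4329264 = 21443250.38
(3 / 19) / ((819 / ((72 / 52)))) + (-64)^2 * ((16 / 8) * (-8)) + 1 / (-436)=-642250984853 / 9799972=-65536.00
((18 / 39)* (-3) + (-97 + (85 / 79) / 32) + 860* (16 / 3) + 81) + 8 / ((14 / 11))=3157823845 / 690144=4575.60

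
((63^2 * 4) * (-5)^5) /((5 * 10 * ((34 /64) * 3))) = -10584000 /17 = -622588.24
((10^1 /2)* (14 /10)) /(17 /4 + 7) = 28 /45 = 0.62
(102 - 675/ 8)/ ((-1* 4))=-141/ 32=-4.41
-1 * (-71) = 71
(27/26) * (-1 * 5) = -135/26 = -5.19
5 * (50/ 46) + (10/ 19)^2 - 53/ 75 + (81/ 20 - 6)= 3.06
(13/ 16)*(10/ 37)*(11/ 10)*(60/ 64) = 2145/ 9472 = 0.23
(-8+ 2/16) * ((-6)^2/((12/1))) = -189/8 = -23.62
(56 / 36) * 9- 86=-72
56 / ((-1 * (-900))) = 14 / 225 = 0.06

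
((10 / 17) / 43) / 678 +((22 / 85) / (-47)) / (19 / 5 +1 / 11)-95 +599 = 628098917672 / 1246231461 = 504.00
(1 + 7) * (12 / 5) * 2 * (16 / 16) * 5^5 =120000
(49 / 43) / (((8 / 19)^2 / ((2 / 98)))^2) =130321 / 8630272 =0.02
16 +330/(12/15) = 857/2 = 428.50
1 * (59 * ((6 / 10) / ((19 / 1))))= 177 / 95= 1.86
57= 57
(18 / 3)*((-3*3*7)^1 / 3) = -126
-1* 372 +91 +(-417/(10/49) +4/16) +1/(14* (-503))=-163659611/70420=-2324.05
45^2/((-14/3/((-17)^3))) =29846475/14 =2131891.07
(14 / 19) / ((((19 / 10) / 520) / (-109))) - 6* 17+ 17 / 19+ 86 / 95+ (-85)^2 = -26815736 / 1805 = -14856.36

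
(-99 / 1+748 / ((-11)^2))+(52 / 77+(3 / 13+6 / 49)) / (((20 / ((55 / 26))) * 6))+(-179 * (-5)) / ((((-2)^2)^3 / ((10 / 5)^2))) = -40294159 / 1093092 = -36.86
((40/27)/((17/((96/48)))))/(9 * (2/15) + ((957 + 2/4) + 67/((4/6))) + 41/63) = 2800/17026503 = 0.00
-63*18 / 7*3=-486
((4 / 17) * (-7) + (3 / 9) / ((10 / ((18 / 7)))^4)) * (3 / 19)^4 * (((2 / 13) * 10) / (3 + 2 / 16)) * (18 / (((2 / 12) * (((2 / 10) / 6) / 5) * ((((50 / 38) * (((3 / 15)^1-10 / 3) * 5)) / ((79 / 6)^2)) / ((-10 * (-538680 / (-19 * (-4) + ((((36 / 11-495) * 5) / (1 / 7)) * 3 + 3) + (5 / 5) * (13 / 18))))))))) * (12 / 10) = -8602.11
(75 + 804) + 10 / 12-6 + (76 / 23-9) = 119803 / 138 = 868.14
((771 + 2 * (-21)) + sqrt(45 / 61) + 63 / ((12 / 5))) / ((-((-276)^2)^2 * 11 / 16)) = -1007 / 5319217728 - sqrt(305) / 81118070352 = -0.00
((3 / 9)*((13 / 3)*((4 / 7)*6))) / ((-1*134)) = -52 / 1407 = -0.04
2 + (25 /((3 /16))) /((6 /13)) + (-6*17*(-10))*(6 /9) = 8738 /9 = 970.89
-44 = -44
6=6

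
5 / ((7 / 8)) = 40 / 7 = 5.71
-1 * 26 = -26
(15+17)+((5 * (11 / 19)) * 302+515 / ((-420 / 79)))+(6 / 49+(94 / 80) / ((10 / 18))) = 453347989 / 558600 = 811.58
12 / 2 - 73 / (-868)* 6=2823 / 434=6.50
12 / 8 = 3 / 2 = 1.50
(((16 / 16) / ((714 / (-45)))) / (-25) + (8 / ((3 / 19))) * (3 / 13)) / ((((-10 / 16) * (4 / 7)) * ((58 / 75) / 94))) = -25509579 / 6409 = -3980.27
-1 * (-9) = 9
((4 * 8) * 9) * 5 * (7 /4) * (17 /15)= 2856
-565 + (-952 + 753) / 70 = -39749 / 70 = -567.84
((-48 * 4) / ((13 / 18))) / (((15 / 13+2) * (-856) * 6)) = 72 / 4387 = 0.02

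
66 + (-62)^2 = 3910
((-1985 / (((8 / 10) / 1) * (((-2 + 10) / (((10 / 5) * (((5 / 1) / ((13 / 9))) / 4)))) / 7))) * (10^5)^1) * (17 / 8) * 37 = -29544619516.23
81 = 81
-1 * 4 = -4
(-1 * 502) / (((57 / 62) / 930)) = -9648440 / 19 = -507812.63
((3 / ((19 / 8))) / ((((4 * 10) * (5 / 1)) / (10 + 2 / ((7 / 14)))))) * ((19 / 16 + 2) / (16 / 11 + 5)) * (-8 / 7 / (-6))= 561 / 67450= 0.01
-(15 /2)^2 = -225 /4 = -56.25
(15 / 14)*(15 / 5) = 45 / 14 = 3.21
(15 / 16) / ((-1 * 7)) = -15 / 112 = -0.13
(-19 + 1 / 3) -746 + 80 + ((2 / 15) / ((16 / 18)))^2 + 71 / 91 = -74677943 / 109200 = -683.86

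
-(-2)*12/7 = 24/7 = 3.43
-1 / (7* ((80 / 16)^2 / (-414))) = 414 / 175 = 2.37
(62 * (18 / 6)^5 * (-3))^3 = -92333150302392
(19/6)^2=10.03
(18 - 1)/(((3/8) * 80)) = 17/30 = 0.57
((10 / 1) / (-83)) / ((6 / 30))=-50 / 83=-0.60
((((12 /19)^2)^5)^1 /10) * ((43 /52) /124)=83201458176 /12354098509469015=0.00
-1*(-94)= 94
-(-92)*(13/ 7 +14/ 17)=29348/ 119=246.62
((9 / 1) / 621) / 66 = 1 / 4554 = 0.00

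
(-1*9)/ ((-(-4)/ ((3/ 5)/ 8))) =-27/ 160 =-0.17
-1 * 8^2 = -64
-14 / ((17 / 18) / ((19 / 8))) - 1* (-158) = 4175 / 34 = 122.79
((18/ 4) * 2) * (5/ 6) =15/ 2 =7.50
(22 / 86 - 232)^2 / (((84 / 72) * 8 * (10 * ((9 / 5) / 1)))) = 99301225 / 310632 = 319.67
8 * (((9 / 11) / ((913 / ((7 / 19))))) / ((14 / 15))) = 540 / 190817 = 0.00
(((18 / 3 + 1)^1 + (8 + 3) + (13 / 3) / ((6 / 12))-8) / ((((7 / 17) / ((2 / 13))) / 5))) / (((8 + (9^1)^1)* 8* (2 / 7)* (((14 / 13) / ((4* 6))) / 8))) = 160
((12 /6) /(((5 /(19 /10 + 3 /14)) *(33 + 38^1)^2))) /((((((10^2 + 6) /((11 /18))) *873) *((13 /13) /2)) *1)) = 814 /367356195675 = 0.00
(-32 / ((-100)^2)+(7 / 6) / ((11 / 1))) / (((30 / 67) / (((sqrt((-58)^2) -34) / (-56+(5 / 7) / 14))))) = -55719076 / 565434375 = -0.10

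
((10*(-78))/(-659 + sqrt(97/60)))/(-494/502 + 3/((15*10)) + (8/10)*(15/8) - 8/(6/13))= -580585590000/8239435084993 - 29367000*sqrt(1455)/8239435084993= -0.07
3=3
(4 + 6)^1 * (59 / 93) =590 / 93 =6.34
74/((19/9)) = 666/19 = 35.05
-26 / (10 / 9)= -117 / 5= -23.40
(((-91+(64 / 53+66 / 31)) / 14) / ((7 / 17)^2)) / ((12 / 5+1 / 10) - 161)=41624959 / 178645033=0.23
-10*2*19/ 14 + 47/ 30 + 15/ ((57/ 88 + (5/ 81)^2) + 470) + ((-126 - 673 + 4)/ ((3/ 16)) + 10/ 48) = -324536441590911/ 76086958360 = -4265.34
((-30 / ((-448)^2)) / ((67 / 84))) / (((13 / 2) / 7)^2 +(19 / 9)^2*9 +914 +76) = -2835 / 15596630912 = -0.00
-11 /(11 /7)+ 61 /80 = -499 /80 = -6.24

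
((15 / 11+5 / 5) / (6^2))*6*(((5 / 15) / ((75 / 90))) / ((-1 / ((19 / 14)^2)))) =-4693 / 16170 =-0.29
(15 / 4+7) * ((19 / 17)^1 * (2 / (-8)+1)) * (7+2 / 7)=7353 / 112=65.65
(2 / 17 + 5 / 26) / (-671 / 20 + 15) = -1370 / 81991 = -0.02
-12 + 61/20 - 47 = -1119/20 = -55.95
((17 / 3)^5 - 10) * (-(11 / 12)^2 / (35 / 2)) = -171508667 / 612360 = -280.08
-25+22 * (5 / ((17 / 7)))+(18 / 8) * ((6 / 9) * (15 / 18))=1465 / 68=21.54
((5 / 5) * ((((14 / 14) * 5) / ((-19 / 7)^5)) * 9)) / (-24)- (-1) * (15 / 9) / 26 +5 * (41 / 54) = 26929402015 / 6952885992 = 3.87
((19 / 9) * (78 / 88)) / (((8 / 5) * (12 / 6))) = 1235 / 2112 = 0.58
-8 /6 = -1.33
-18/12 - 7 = -17/2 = -8.50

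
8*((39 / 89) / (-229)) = -312 / 20381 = -0.02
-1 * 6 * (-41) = 246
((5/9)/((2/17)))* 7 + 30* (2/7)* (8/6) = 5605/126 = 44.48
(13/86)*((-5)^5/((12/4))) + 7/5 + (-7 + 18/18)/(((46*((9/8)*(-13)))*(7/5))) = -421343467/2699970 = -156.05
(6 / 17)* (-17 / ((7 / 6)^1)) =-5.14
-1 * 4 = -4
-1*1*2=-2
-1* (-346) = 346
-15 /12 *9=-45 /4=-11.25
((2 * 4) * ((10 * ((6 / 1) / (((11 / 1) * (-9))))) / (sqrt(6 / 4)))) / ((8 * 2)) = -10 * sqrt(6) / 99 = -0.25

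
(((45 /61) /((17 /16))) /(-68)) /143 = -180 /2520947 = -0.00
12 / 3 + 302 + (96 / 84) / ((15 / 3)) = 10718 / 35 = 306.23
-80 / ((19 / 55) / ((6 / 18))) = -4400 / 57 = -77.19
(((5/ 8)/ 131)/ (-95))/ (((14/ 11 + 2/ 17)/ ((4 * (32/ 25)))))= -748/ 4044625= -0.00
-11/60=-0.18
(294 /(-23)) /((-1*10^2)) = 147 /1150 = 0.13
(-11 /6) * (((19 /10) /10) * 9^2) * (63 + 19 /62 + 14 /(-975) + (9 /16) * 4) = -14905117359 /8060000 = -1849.27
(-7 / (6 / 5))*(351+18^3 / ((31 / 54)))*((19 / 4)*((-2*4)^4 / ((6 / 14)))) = -86280015360 / 31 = -2783226301.94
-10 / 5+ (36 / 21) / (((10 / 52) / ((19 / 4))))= 1412 / 35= 40.34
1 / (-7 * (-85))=1 / 595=0.00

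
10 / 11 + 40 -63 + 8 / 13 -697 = -102742 / 143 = -718.48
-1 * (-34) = 34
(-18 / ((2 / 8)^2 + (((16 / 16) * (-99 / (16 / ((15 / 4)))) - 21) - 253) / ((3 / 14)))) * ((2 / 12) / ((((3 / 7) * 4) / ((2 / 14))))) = 24 / 133141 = 0.00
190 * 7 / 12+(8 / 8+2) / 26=4327 / 39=110.95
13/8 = 1.62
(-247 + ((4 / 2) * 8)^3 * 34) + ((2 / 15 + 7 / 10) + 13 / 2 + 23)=417142 / 3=139047.33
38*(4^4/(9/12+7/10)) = 6708.97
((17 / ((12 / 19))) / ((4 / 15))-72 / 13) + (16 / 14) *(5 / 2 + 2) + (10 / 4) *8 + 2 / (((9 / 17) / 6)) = 625535 / 4368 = 143.21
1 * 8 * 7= 56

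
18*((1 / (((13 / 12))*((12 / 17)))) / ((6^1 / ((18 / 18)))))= 51 / 13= 3.92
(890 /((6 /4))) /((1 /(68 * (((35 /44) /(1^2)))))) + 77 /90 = 31773847 /990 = 32094.79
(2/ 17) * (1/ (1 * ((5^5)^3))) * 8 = 16/ 518798828125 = 0.00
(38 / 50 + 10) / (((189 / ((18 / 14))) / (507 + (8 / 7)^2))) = 6699983 / 180075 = 37.21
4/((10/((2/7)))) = 4/35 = 0.11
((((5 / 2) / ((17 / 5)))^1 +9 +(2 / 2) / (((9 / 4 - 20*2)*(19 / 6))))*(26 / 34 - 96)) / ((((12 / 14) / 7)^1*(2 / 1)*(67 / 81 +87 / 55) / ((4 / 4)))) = -111777549958305 / 71186729696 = -1570.20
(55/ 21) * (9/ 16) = 165/ 112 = 1.47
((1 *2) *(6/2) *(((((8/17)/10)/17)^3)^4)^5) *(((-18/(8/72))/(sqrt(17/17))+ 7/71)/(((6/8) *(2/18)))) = -220024451686285554610021375074084876976128/55508458887408108671305849084637359745417613180773163363124513258856800489879138049234901740030941911084016654023238848699048960780842027144253277305512017658628565186518244445323944091796875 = -0.00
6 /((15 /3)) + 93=471 /5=94.20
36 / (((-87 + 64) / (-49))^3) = 4235364 / 12167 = 348.10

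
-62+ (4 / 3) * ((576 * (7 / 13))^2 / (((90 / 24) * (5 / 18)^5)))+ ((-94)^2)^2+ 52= 260777611089318 / 2640625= 98756018.40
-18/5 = -3.60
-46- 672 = -718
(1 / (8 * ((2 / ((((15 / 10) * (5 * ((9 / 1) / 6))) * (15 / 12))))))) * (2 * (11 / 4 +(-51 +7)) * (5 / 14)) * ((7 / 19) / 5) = -37125 / 19456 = -1.91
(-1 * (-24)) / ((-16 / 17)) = -51 / 2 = -25.50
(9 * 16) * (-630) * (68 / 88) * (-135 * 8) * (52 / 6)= 7217683200 / 11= 656153018.18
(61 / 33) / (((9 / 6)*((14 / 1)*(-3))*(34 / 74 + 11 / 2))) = -4514 / 916839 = -0.00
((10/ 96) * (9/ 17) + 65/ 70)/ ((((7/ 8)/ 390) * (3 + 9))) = 121745/ 3332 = 36.54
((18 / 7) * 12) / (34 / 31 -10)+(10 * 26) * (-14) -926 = -735684 / 161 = -4569.47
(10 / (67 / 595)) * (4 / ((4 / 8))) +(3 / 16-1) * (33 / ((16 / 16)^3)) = 732857 / 1072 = 683.64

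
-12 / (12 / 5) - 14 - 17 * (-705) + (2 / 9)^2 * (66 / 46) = 7430930 / 621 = 11966.07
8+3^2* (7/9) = 15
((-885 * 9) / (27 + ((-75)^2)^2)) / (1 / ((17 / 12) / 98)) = -5015 / 1378126176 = -0.00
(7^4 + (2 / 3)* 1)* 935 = 6736675 / 3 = 2245558.33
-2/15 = -0.13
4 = 4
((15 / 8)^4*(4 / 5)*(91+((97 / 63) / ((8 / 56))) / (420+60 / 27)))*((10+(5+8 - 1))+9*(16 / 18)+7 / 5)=4398772149 / 155648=28261.03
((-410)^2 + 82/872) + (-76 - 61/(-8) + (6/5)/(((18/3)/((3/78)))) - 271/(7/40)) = 66053856697/396760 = 166483.16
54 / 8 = 27 / 4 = 6.75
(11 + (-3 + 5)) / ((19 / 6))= 78 / 19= 4.11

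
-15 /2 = -7.50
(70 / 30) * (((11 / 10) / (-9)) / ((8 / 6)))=-77 / 360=-0.21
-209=-209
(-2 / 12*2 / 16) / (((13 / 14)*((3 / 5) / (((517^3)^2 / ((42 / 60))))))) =-477400937186464225 / 468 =-1020087472620650.05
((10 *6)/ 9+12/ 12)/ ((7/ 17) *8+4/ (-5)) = 1955/ 636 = 3.07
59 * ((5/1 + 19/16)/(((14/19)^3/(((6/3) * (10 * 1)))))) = 200317095/10976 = 18250.46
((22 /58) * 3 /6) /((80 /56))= 0.13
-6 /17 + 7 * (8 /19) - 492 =-158078 /323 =-489.41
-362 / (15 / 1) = -362 / 15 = -24.13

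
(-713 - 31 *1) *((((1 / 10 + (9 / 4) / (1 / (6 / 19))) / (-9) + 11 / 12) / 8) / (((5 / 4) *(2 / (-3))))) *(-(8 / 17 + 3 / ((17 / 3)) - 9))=350548 / 475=738.00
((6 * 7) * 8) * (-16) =-5376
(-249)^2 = 62001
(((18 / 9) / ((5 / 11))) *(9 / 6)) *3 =99 / 5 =19.80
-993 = -993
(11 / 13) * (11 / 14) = 121 / 182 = 0.66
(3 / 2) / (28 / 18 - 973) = -27 / 17486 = -0.00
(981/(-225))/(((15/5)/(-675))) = 981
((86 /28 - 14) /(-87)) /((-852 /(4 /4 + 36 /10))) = -391 /576520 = -0.00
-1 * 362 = -362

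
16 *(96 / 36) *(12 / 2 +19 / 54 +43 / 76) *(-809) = -367480160 / 1539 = -238778.53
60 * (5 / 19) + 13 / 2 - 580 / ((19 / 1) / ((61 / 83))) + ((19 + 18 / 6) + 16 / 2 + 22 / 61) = 5813209 / 192394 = 30.22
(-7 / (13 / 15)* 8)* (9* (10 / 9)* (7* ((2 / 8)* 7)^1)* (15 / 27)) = -171500 / 39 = -4397.44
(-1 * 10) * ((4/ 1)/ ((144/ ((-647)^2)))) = -2093045/ 18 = -116280.28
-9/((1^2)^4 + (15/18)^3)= -1944/341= -5.70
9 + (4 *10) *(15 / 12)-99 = -40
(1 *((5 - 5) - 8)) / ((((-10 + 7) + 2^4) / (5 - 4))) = -8 / 13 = -0.62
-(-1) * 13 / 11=13 / 11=1.18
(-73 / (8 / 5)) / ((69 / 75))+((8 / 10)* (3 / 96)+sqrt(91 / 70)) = -22801 / 460+sqrt(130) / 10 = -48.43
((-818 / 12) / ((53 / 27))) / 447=-1227 / 15794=-0.08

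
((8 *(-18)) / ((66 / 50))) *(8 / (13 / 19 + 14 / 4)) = -121600 / 583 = -208.58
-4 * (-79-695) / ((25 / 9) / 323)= 9000072 / 25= 360002.88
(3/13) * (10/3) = 10/13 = 0.77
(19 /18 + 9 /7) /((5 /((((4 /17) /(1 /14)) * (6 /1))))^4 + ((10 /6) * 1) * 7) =5968134144 /29749956029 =0.20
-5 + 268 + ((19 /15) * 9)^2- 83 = 7749 /25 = 309.96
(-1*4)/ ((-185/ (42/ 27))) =56/ 1665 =0.03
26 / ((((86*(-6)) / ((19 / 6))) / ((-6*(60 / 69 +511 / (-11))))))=-2848651 / 65274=-43.64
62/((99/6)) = 124/33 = 3.76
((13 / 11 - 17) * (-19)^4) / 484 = -11337927 / 2662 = -4259.18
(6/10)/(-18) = -1/30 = -0.03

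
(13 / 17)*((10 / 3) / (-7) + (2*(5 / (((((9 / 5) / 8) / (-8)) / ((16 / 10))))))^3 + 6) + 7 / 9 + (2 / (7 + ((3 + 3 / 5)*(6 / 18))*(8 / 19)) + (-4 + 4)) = -512261677644617 / 3638439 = -140791608.06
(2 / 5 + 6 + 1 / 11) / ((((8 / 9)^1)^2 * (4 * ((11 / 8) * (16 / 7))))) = 0.65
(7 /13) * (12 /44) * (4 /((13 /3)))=252 /1859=0.14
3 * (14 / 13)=42 / 13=3.23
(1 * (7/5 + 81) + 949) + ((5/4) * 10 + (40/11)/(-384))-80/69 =63314633/60720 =1042.73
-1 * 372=-372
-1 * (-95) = 95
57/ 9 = 19/ 3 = 6.33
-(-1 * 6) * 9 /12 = 9 /2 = 4.50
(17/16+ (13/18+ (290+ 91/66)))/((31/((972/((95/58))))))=363602493/64790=5612.02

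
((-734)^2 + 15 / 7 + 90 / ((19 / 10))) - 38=71656079 / 133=538767.51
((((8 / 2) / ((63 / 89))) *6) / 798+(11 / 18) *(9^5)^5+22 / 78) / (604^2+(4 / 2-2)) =95575912795379410700749630819 / 79476624864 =1202566326374936417.94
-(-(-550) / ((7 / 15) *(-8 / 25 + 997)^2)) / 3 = -1718750 / 4345998223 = -0.00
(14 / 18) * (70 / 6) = 245 / 27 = 9.07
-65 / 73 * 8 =-520 / 73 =-7.12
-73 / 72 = -1.01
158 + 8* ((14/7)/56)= 1108/7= 158.29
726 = 726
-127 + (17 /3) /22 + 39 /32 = -132553 /1056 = -125.52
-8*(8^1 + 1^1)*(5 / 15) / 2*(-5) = 60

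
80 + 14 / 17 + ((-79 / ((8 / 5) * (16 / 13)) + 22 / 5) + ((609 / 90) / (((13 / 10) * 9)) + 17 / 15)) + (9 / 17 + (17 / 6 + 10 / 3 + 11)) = 246371611 / 3818880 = 64.51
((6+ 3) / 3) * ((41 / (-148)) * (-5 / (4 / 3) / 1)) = 1845 / 592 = 3.12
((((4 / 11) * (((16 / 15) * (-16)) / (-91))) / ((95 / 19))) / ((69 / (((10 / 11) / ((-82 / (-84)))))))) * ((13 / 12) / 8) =128 / 5134635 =0.00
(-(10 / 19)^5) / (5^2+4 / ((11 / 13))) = -1100000 / 809684373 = -0.00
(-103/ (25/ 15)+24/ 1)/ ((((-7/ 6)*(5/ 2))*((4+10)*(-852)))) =-27/ 24850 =-0.00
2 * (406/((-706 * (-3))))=406/1059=0.38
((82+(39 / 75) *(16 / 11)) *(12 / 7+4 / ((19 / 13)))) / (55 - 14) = 13472736 / 1499575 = 8.98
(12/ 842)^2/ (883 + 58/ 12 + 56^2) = 0.00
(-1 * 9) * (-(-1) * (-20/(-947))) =-180/947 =-0.19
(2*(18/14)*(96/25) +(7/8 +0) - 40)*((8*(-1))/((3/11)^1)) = 450461/525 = 858.02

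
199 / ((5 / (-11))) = -2189 / 5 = -437.80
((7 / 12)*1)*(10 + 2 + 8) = 35 / 3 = 11.67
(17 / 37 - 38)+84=1719 / 37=46.46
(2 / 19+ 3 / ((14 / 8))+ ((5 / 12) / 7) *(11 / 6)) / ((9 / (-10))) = -92345 / 43092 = -2.14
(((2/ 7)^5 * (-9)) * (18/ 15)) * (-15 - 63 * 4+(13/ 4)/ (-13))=461808/ 84035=5.50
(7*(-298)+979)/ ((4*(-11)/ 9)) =9963/ 44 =226.43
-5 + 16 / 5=-9 / 5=-1.80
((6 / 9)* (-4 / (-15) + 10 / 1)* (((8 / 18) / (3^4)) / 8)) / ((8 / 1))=77 / 131220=0.00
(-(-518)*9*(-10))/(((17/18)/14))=-691072.94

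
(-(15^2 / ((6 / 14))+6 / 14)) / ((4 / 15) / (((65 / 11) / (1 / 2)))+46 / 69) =-597675 / 784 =-762.34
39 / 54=13 / 18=0.72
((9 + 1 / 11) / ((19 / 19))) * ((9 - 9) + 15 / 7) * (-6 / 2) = -4500 / 77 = -58.44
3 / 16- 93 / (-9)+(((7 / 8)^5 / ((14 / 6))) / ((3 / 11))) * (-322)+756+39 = 26836447 / 49152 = 545.99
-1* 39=-39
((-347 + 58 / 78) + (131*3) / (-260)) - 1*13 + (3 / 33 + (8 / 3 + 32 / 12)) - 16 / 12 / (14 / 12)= -7136861 / 20020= -356.49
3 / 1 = 3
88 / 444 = 22 / 111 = 0.20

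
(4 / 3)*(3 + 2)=20 / 3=6.67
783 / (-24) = -261 / 8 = -32.62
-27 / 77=-0.35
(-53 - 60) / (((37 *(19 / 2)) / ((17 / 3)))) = -3842 / 2109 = -1.82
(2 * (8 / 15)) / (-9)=-16 / 135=-0.12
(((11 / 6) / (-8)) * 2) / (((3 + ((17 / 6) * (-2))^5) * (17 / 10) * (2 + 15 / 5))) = 891 / 96500704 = 0.00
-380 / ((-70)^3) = 19 / 17150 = 0.00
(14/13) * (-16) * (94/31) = -52.25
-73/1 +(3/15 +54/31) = -11014/155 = -71.06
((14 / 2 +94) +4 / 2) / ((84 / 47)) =4841 / 84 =57.63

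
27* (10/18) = 15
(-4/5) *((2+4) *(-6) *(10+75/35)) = 2448/7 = 349.71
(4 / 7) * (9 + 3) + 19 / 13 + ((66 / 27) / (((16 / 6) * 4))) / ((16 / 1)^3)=148833257 / 17891328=8.32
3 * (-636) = -1908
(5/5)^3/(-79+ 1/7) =-7/552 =-0.01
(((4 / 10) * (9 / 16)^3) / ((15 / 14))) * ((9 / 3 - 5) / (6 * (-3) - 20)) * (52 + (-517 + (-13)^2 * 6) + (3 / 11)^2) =56505519 / 29427200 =1.92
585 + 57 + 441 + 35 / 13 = 1085.69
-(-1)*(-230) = -230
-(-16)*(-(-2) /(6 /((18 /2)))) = 48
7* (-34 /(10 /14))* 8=-13328 /5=-2665.60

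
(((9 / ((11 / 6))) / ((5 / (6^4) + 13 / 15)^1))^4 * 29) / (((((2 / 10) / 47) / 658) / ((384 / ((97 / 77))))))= 1382362335486.18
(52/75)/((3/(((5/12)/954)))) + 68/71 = 8758643/9144090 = 0.96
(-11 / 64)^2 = 121 / 4096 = 0.03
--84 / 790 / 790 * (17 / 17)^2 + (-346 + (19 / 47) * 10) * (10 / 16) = -1567270138 / 7333175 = -213.72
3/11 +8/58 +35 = 11296/319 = 35.41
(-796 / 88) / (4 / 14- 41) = 1393 / 6270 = 0.22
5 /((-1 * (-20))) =1 /4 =0.25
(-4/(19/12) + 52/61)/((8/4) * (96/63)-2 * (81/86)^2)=-150656520/114614669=-1.31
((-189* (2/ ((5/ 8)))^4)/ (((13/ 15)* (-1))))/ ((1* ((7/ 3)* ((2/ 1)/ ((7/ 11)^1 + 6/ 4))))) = 187121664/ 17875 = 10468.34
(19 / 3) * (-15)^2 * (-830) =-1182750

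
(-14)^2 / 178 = 98 / 89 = 1.10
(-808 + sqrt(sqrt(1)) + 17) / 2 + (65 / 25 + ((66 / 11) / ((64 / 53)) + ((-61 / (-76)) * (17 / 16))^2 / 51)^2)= -36164828701322443 / 98389060485120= -367.57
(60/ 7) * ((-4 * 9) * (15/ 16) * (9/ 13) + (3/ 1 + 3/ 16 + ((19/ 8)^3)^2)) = 8142492075/ 5963776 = 1365.32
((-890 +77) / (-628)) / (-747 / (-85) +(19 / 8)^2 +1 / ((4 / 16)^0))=1105680 / 13177481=0.08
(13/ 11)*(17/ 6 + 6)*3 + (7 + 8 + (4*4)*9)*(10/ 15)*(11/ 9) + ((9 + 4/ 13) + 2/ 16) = 1753475/ 10296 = 170.31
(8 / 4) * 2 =4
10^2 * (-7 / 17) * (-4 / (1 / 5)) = 14000 / 17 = 823.53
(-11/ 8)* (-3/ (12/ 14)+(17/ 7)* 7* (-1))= 451/ 16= 28.19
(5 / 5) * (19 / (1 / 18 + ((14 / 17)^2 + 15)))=98838 / 81847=1.21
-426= -426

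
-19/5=-3.80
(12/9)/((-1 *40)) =-1/30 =-0.03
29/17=1.71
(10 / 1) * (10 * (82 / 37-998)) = -3684400 / 37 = -99578.38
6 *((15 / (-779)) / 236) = -45 / 91922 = -0.00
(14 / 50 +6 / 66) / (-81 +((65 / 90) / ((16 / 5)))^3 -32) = -2436562944 / 742240100525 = -0.00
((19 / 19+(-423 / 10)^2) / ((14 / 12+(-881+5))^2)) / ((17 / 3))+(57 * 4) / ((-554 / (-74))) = 98783528143191 / 3243559317725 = 30.46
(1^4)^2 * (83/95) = 83/95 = 0.87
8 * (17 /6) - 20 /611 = 41488 /1833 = 22.63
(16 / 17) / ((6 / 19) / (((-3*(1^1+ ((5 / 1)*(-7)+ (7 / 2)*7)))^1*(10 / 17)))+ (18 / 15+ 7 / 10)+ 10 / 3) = 173280 / 966977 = 0.18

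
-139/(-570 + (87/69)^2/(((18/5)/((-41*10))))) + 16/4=14964959/3575795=4.19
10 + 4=14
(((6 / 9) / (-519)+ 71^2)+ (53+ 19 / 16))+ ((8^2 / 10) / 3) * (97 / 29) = 18430811071 / 3612240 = 5102.32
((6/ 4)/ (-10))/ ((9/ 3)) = -1/ 20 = -0.05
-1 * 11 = -11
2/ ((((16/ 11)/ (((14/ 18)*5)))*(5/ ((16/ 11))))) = 14/ 9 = 1.56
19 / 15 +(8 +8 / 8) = 154 / 15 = 10.27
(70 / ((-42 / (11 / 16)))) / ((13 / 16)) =-55 / 39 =-1.41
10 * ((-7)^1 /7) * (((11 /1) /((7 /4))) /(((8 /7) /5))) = -275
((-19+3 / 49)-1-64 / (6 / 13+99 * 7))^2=401.24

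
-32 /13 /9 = -32 /117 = -0.27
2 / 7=0.29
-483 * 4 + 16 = -1916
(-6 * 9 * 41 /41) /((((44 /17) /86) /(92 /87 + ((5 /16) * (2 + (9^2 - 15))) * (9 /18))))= -53493849 /2552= -20961.54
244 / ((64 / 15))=915 / 16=57.19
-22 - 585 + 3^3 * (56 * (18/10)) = 10573/5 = 2114.60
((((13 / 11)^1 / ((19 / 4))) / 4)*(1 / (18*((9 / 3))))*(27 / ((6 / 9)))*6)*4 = 234 / 209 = 1.12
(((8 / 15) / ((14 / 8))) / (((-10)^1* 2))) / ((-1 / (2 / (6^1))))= 8 / 1575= 0.01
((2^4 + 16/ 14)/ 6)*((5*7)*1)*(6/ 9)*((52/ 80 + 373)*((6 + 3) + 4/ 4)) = 249100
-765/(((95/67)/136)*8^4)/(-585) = 19363/632320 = 0.03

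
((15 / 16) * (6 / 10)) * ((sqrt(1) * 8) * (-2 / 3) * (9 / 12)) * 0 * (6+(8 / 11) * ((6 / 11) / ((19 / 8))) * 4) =0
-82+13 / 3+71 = -6.67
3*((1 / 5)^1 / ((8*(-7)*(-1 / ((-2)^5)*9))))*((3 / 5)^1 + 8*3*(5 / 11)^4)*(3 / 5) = -67956 / 1830125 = -0.04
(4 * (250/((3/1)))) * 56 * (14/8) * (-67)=-6566000/3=-2188666.67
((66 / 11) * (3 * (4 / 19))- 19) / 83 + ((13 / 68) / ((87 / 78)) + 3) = 4646325 / 1554922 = 2.99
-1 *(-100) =100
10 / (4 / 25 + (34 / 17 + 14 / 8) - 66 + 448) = 1000 / 38591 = 0.03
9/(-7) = -9/7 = -1.29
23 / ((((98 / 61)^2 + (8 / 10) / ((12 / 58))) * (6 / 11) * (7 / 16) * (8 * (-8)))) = -4707065 / 20153168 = -0.23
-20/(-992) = 5/248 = 0.02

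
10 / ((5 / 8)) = 16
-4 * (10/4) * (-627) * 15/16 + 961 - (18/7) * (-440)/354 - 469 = 21057453/3304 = 6373.32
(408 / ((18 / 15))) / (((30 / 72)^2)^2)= 1410048 / 125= 11280.38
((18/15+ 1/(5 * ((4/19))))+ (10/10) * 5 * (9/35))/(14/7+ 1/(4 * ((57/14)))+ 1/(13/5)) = 356421/253750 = 1.40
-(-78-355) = 433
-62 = -62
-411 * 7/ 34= -2877/ 34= -84.62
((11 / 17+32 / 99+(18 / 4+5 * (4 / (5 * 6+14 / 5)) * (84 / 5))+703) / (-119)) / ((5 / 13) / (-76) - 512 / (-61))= -426985310102 / 593037106101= -0.72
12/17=0.71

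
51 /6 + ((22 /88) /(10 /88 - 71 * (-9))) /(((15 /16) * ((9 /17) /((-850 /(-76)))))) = 245497561 /28852146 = 8.51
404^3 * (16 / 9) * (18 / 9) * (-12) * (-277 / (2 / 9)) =3506913816576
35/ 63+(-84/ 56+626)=11251/ 18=625.06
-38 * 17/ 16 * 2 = -323/ 4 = -80.75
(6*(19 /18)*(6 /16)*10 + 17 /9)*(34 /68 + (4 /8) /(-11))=4615 /396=11.65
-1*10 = -10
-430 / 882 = -215 / 441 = -0.49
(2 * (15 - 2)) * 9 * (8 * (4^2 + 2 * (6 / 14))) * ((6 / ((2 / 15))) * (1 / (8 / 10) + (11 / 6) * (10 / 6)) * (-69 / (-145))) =590620680 / 203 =2909461.48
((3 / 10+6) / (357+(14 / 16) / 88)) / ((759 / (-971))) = -93216 / 4129075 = -0.02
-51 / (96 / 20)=-85 / 8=-10.62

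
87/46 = 1.89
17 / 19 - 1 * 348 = -6595 / 19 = -347.11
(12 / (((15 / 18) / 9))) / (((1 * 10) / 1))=324 / 25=12.96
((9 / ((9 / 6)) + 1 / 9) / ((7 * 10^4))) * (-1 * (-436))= 1199 / 31500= 0.04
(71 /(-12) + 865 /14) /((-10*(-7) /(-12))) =-4693 /490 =-9.58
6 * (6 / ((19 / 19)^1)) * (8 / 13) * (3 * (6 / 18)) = 288 / 13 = 22.15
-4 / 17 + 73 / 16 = 1177 / 272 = 4.33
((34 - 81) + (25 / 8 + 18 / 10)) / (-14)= 1683 / 560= 3.01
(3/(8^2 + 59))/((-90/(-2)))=1/1845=0.00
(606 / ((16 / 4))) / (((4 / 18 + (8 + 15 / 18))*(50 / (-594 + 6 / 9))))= -161802 / 815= -198.53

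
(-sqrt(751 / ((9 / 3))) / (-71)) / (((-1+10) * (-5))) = -sqrt(2253) / 9585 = -0.00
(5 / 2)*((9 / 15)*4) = 6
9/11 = 0.82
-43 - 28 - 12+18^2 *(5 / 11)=64.27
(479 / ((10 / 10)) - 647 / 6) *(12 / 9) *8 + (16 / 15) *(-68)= 174896 / 45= 3886.58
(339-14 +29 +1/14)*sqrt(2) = 4957*sqrt(2)/14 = 500.73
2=2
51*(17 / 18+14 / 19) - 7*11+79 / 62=17705 / 1767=10.02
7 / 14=1 / 2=0.50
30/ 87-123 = -3557/ 29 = -122.66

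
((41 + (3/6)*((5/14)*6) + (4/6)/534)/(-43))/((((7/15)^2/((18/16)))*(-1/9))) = 955401075/21002576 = 45.49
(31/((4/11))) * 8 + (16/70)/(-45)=1074142/1575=681.99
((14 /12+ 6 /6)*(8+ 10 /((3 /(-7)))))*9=-299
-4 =-4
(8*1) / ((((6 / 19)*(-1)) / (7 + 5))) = -304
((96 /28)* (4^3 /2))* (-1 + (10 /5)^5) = 23808 /7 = 3401.14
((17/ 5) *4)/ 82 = 34/ 205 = 0.17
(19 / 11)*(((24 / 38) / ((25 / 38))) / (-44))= -114 / 3025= -0.04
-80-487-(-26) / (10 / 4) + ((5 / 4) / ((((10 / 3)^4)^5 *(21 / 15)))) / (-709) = -44198492800000003486784401 / 79408000000000000000000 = -556.60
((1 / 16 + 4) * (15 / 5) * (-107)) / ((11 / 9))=-187785 / 176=-1066.96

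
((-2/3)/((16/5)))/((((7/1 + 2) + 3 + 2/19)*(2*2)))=-19/4416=-0.00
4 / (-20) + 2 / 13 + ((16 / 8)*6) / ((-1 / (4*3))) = -144.05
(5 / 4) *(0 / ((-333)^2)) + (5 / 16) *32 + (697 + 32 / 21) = 14879 / 21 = 708.52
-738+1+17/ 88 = -736.81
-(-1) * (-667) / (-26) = 25.65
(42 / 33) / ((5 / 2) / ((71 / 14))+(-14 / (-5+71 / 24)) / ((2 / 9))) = 6958 / 171391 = 0.04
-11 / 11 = -1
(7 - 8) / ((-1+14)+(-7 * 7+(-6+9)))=0.03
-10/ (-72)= 5/ 36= 0.14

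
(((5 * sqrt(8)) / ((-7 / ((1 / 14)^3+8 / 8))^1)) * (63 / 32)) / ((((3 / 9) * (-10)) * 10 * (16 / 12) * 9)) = 4941 * sqrt(2) / 702464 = 0.01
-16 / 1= -16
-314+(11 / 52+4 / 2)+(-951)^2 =47012639 / 52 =904089.21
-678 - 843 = -1521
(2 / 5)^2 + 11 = 279 / 25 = 11.16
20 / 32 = 5 / 8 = 0.62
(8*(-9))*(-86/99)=688/11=62.55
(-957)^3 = -876467493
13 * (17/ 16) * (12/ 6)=221/ 8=27.62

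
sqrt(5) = 2.24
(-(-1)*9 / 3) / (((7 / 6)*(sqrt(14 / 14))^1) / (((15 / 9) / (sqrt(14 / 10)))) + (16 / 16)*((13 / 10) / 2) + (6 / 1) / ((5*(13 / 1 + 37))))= 2.00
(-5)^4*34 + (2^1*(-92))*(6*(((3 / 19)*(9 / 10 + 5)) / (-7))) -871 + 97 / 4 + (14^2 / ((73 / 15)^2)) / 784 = 145650866647 / 7087570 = 20550.18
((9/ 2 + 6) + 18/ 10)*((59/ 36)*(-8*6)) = -4838/ 5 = -967.60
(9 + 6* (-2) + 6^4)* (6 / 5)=7758 / 5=1551.60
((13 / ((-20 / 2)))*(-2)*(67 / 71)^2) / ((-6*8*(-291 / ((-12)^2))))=58357 / 2444885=0.02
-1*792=-792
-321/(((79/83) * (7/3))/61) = -4875669/553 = -8816.76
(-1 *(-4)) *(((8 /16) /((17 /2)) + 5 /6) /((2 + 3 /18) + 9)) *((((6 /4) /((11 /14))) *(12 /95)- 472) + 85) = -123.60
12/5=2.40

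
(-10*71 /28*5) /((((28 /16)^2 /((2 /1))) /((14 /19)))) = -56800 /931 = -61.01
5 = 5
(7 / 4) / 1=7 / 4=1.75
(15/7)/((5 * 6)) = 1/14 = 0.07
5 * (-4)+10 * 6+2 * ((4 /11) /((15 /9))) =2224 /55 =40.44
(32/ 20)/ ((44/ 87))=174/ 55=3.16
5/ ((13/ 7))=35/ 13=2.69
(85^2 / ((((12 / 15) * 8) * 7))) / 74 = 36125 / 16576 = 2.18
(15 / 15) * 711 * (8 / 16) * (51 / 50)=36261 / 100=362.61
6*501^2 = 1506006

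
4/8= 1/2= 0.50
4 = 4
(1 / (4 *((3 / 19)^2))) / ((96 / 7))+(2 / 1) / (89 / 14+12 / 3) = 463183 / 501120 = 0.92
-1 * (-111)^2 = -12321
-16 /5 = -3.20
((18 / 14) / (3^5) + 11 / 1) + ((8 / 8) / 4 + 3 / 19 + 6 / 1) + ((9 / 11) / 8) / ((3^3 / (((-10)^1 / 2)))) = 5496721 / 316008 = 17.39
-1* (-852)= 852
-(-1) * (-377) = -377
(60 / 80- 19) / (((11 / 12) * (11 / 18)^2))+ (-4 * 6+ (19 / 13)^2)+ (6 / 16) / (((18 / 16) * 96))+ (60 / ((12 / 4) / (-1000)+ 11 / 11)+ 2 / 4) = -935893263289 / 64588084704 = -14.49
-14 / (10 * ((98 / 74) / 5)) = -37 / 7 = -5.29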